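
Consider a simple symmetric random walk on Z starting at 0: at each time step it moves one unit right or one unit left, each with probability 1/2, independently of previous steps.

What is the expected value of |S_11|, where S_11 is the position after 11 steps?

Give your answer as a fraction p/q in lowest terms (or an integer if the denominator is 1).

S_11 takes values m ≡ 1 (mod 2) with |m| ≤ 11; P(S_11=m) = C(11,(11+m)/2)/2^11.
Total paths: 2^11 = 2048
Distribution: P(S=-11)=1/2048, P(S=-9)=11/2048, P(S=-7)=55/2048, P(S=-5)=165/2048, P(S=-3)=330/2048, P(S=-1)=462/2048, P(S=1)=462/2048, P(S=3)=330/2048, P(S=5)=165/2048, P(S=7)=55/2048, P(S=9)=11/2048, P(S=11)=1/2048
E[|S_11|] = Σ_m |m|·P(S_11=m) = 5544/2048 = 693/256

Answer: 693/256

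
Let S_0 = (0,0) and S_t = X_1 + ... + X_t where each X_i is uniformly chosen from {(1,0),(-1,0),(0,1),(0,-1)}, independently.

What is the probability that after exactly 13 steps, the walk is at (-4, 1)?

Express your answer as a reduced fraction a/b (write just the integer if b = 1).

Answer: 920205/67108864

Derivation:
Let h be the number of horizontal steps (so 13-h are vertical). To end at (-4,1) need (h-4)/2 right-steps and ((13-h)+1)/2 up-steps.
Sum over h with 4 ≤ h ≤ 12, h ≡ 0 (mod 2), 13-h ≡ 1 (mod 2):
h=4: C(13,4)·C(4,0)·C(9,5) = 715·1·126 = 90090
h=6: C(13,6)·C(6,1)·C(7,4) = 1716·6·35 = 360360
h=8: C(13,8)·C(8,2)·C(5,3) = 1287·28·10 = 360360
h=10: C(13,10)·C(10,3)·C(3,2) = 286·120·3 = 102960
h=12: C(13,12)·C(12,4)·C(1,1) = 13·495·1 = 6435
Total favorable: 920205
Total paths: 4^13 = 67108864
P = 920205/67108864 = 920205/67108864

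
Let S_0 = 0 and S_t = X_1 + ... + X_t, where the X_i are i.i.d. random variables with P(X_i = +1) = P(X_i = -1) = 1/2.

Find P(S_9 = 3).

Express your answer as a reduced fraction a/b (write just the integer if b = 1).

To reach position 3 after 9 steps: need 6 steps of +1 and 3 of -1.
Favorable paths: C(9,6) = 84
Total paths: 2^9 = 512
P = 84/512 = 21/128

Answer: 21/128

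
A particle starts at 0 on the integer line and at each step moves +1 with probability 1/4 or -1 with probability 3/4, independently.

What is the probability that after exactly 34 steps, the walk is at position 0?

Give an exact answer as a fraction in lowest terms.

To be at 0 after 34 steps: need exactly 17 steps of +1 and 17 of -1.
Number of such sequences: C(34,17) = 2333606220
Each has probability (1/4)^17 · (3/4)^17 = 129140163/295147905179352825856
P = 2333606220 · 129140163/295147905179352825856 = 75340571907153465/73786976294838206464

Answer: 75340571907153465/73786976294838206464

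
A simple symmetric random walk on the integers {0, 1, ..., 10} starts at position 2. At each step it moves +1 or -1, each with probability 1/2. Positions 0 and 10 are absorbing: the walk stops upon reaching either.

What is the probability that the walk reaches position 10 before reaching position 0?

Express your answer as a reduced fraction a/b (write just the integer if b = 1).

Symmetric walk (p = 1/2): the harmonic-function argument gives P(hit 10 before 0 | start at 2) = a/N.
P = 2/10 = 1/5

Answer: 1/5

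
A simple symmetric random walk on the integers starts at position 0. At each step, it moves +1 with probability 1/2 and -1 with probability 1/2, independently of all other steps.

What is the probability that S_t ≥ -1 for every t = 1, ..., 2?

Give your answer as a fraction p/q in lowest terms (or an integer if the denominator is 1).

Let f(t,s) = #length-t paths at position s with S_1..S_t all ≥ -1.
f(t,s) = f(t-1,s-1) + f(t-1,s+1) for s ≥ -1; f(t,s) = 0 for s < -1.
t=0: f(0,0)=1
t=1: f(1,-1)=1 f(1,1)=1
t=2: f(2,0)=2 f(2,2)=1
Σ_s f(2,s) = 3
P = 3/4 = 3/4

Answer: 3/4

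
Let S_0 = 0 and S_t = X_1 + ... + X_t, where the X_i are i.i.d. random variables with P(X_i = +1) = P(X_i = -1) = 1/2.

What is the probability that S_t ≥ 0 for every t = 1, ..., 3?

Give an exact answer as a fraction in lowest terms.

Answer: 3/8

Derivation:
Let f(t,s) = #length-t paths at position s with S_1..S_t all ≥ 0.
f(t,s) = f(t-1,s-1) + f(t-1,s+1) for s ≥ 0; f(t,s) = 0 for s < 0.
t=0: f(0,0)=1
t=1: f(1,1)=1
t=2: f(2,0)=1 f(2,2)=1
t=3: f(3,1)=2 f(3,3)=1
Σ_s f(3,s) = 3
P = 3/8 = 3/8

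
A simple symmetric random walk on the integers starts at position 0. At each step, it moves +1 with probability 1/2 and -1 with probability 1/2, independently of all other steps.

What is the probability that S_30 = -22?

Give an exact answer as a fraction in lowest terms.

To reach position -22 after 30 steps: need 4 steps of +1 and 26 of -1.
Favorable paths: C(30,4) = 27405
Total paths: 2^30 = 1073741824
P = 27405/1073741824 = 27405/1073741824

Answer: 27405/1073741824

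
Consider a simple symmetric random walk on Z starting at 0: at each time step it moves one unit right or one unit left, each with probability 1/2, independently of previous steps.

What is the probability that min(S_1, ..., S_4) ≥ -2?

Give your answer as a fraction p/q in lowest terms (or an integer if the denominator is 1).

Let f(t,s) = #length-t paths at position s with S_1..S_t all ≥ -2.
f(t,s) = f(t-1,s-1) + f(t-1,s+1) for s ≥ -2; f(t,s) = 0 for s < -2.
t=0: f(0,0)=1
t=1: f(1,-1)=1 f(1,1)=1
t=2: f(2,-2)=1 f(2,0)=2 f(2,2)=1
t=3: f(3,-1)=3 f(3,1)=3 f(3,3)=1
t=4: f(4,-2)=3 f(4,0)=6 f(4,2)=4 f(4,4)=1
Σ_s f(4,s) = 14
P = 14/16 = 7/8

Answer: 7/8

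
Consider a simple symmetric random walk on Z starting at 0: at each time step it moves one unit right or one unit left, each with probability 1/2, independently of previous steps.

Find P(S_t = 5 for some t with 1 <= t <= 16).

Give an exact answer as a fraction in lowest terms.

Answer: 6885/32768

Derivation:
Count via complement. Let g(t,s) = #length-t paths at position s with S_1..S_t all ≠ 5.
g(t,s) = g(t-1,s-1) + g(t-1,s+1) for s ≠ 5; g(t,5) = 0.
t=0: g(0,0)=1
t=1: g(1,-1)=1 g(1,1)=1
t=2: g(2,-2)=1 g(2,0)=2 g(2,2)=1
t=3: g(3,-3)=1 g(3,-1)=3 g(3,1)=3 g(3,3)=1
t=4: g(4,-4)=1 g(4,-2)=4 g(4,0)=6 g(4,2)=4 g(4,4)=1
t=5: g(5,-5)=1 g(5,-3)=5 g(5,-1)=10 g(5,1)=10 g(5,3)=5
t=6: g(6,-6)=1 g(6,-4)=6 g(6,-2)=15 g(6,0)=20 g(6,2)=15 g(6,4)=5
t=7: g(7,-7)=1 g(7,-5)=7 g(7,-3)=21 g(7,-1)=35 g(7,1)=35 g(7,3)=20
t=8: g(8,-8)=1 g(8,-6)=8 g(8,-4)=28 g(8,-2)=56 g(8,0)=70 g(8,2)=55 g(8,4)=20
t=9: g(9,-9)=1 g(9,-7)=9 g(9,-5)=36 g(9,-3)=84 g(9,-1)=126 g(9,1)=125 g(9,3)=75
t=10: g(10,-10)=1 g(10,-8)=10 g(10,-6)=45 g(10,-4)=120 g(10,-2)=210 g(10,0)=251 g(10,2)=200 g(10,4)=75
t=11: g(11,-11)=1 g(11,-9)=11 g(11,-7)=55 g(11,-5)=165 g(11,-3)=330 g(11,-1)=461 g(11,1)=451 g(11,3)=275
t=12: g(12,-12)=1 g(12,-10)=12 g(12,-8)=66 g(12,-6)=220 g(12,-4)=495 g(12,-2)=791 g(12,0)=912 g(12,2)=726 g(12,4)=275
t=13: g(13,-13)=1 g(13,-11)=13 g(13,-9)=78 g(13,-7)=286 g(13,-5)=715 g(13,-3)=1286 g(13,-1)=1703 g(13,1)=1638 g(13,3)=1001
t=14: g(14,-14)=1 g(14,-12)=14 g(14,-10)=91 g(14,-8)=364 g(14,-6)=1001 g(14,-4)=2001 g(14,-2)=2989 g(14,0)=3341 g(14,2)=2639 g(14,4)=1001
t=15: g(15,-15)=1 g(15,-13)=15 g(15,-11)=105 g(15,-9)=455 g(15,-7)=1365 g(15,-5)=3002 g(15,-3)=4990 g(15,-1)=6330 g(15,1)=5980 g(15,3)=3640
t=16: g(16,-16)=1 g(16,-14)=16 g(16,-12)=120 g(16,-10)=560 g(16,-8)=1820 g(16,-6)=4367 g(16,-4)=7992 g(16,-2)=11320 g(16,0)=12310 g(16,2)=9620 g(16,4)=3640
Paths never hitting 5: Σ_s g(16,s) = 51766
Paths hitting 5: 2^16 - 51766 = 13770
P = 13770/65536 = 6885/32768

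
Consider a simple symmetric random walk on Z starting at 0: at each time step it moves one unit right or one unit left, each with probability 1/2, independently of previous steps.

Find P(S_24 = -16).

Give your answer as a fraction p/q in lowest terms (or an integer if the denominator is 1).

Answer: 5313/8388608

Derivation:
To reach position -16 after 24 steps: need 4 steps of +1 and 20 of -1.
Favorable paths: C(24,4) = 10626
Total paths: 2^24 = 16777216
P = 10626/16777216 = 5313/8388608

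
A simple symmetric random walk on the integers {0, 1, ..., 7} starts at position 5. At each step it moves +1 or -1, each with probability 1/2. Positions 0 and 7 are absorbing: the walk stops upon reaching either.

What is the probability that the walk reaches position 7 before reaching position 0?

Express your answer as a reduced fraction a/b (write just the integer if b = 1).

Symmetric walk (p = 1/2): the harmonic-function argument gives P(hit 7 before 0 | start at 5) = a/N.
P = 5/7 = 5/7

Answer: 5/7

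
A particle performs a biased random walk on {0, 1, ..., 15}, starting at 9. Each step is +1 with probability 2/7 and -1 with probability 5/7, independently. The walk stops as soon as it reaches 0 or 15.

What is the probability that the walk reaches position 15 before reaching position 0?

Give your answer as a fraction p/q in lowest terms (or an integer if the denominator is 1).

Biased walk: p = 2/7, q = 5/7, r = q/p = 5/2
Gambler's ruin: P(hit 15 before 0 | start at 9) = (1 - r^a)/(1 - r^N)
r^9 = 1953125/512; r^15 = 30517578125/32768
P = (1 - 1953125/512) / (1 - 30517578125/32768) = -1952613/512 / -30517545357/32768 = 1068096/260833721

Answer: 1068096/260833721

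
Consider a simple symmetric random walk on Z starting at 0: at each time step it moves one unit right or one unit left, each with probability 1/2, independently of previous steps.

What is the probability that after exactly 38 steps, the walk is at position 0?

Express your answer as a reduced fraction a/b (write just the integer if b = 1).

Answer: 4418157975/34359738368

Derivation:
To return to 0 after 38 steps: need exactly 19 steps of +1 and 19 of -1.
Favorable paths: C(38,19) = 35345263800
Total paths: 2^38 = 274877906944
P = 35345263800/274877906944 = 4418157975/34359738368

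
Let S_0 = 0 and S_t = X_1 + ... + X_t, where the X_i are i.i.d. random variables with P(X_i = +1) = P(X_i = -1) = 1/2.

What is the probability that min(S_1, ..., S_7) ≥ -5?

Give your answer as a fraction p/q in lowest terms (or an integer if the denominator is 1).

Let f(t,s) = #length-t paths at position s with S_1..S_t all ≥ -5.
f(t,s) = f(t-1,s-1) + f(t-1,s+1) for s ≥ -5; f(t,s) = 0 for s < -5.
t=0: f(0,0)=1
t=1: f(1,-1)=1 f(1,1)=1
t=2: f(2,-2)=1 f(2,0)=2 f(2,2)=1
t=3: f(3,-3)=1 f(3,-1)=3 f(3,1)=3 f(3,3)=1
t=4: f(4,-4)=1 f(4,-2)=4 f(4,0)=6 f(4,2)=4 f(4,4)=1
t=5: f(5,-5)=1 f(5,-3)=5 f(5,-1)=10 f(5,1)=10 f(5,3)=5 f(5,5)=1
t=6: f(6,-4)=6 f(6,-2)=15 f(6,0)=20 f(6,2)=15 f(6,4)=6 f(6,6)=1
t=7: f(7,-5)=6 f(7,-3)=21 f(7,-1)=35 f(7,1)=35 f(7,3)=21 f(7,5)=7 f(7,7)=1
Σ_s f(7,s) = 126
P = 126/128 = 63/64

Answer: 63/64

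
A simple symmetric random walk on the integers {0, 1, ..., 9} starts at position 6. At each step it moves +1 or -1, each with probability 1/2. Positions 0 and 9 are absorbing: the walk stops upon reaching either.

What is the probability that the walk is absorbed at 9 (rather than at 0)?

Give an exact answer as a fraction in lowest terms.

Symmetric walk (p = 1/2): the harmonic-function argument gives P(hit 9 before 0 | start at 6) = a/N.
P = 6/9 = 2/3

Answer: 2/3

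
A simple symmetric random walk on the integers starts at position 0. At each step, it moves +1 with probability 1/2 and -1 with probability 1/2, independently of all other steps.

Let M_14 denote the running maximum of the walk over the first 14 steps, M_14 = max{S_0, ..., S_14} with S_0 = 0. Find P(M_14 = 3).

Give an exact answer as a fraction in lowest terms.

Answer: 1001/8192

Derivation:
Let M_14 = max(S_0,...,S_14). Use the reflection principle: for j ≥ 1, #{paths with M_14 ≥ j} = #{S_14 ≥ j} + #{S_14 ≥ j+1}.
By reflection, #{M_14 ≥ 3} = #{S_14 ≥ 3} + #{S_14 ≥ 4} = 3473 + 3473 = 6946.
#{M_14 ≥ 4} = #{S_14 ≥ 4} + #{S_14 ≥ 5} = 3473 + 1471 = 4944.
#{M_14 = 3} = 6946 - 4944 = 2002.
P(M_14 = 3) = 2002/16384 = 1001/8192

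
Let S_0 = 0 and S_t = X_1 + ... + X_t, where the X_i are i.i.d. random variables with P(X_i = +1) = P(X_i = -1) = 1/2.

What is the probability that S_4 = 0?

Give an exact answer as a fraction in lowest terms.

To reach position 0 after 4 steps: need 2 steps of +1 and 2 of -1.
Favorable paths: C(4,2) = 6
Total paths: 2^4 = 16
P = 6/16 = 3/8

Answer: 3/8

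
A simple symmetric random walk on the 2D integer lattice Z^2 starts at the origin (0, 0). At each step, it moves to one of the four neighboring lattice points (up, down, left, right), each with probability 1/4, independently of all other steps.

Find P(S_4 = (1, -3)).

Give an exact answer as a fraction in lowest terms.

Answer: 1/64

Derivation:
Let h be the number of horizontal steps (so 4-h are vertical). To end at (1,-3) need (h+1)/2 right-steps and ((4-h)-3)/2 up-steps.
Sum over h with 1 ≤ h ≤ 1, h ≡ 1 (mod 2), 4-h ≡ 1 (mod 2):
h=1: C(4,1)·C(1,1)·C(3,0) = 4·1·1 = 4
Total favorable: 4
Total paths: 4^4 = 256
P = 4/256 = 1/64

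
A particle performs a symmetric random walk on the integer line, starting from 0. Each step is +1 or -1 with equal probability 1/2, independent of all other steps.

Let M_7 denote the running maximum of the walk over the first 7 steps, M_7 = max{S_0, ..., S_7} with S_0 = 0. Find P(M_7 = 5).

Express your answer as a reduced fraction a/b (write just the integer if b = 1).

Answer: 7/128

Derivation:
Let M_7 = max(S_0,...,S_7). Use the reflection principle: for j ≥ 1, #{paths with M_7 ≥ j} = #{S_7 ≥ j} + #{S_7 ≥ j+1}.
By reflection, #{M_7 ≥ 5} = #{S_7 ≥ 5} + #{S_7 ≥ 6} = 8 + 1 = 9.
#{M_7 ≥ 6} = #{S_7 ≥ 6} + #{S_7 ≥ 7} = 1 + 1 = 2.
#{M_7 = 5} = 9 - 2 = 7.
P(M_7 = 5) = 7/128 = 7/128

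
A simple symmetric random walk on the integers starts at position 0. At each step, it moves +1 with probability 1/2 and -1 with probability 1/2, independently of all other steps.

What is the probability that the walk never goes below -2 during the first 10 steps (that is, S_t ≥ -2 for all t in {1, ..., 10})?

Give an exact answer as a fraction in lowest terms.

Answer: 21/32

Derivation:
Let f(t,s) = #length-t paths at position s with S_1..S_t all ≥ -2.
f(t,s) = f(t-1,s-1) + f(t-1,s+1) for s ≥ -2; f(t,s) = 0 for s < -2.
t=0: f(0,0)=1
t=1: f(1,-1)=1 f(1,1)=1
t=2: f(2,-2)=1 f(2,0)=2 f(2,2)=1
t=3: f(3,-1)=3 f(3,1)=3 f(3,3)=1
t=4: f(4,-2)=3 f(4,0)=6 f(4,2)=4 f(4,4)=1
t=5: f(5,-1)=9 f(5,1)=10 f(5,3)=5 f(5,5)=1
t=6: f(6,-2)=9 f(6,0)=19 f(6,2)=15 f(6,4)=6 f(6,6)=1
t=7: f(7,-1)=28 f(7,1)=34 f(7,3)=21 f(7,5)=7 f(7,7)=1
t=8: f(8,-2)=28 f(8,0)=62 f(8,2)=55 f(8,4)=28 f(8,6)=8 f(8,8)=1
t=9: f(9,-1)=90 f(9,1)=117 f(9,3)=83 f(9,5)=36 f(9,7)=9 f(9,9)=1
t=10: f(10,-2)=90 f(10,0)=207 f(10,2)=200 f(10,4)=119 f(10,6)=45 f(10,8)=10 f(10,10)=1
Σ_s f(10,s) = 672
P = 672/1024 = 21/32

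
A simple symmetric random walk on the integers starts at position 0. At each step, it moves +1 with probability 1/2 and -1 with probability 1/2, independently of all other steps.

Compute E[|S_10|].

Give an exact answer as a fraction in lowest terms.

Answer: 315/128

Derivation:
S_10 takes values m ≡ 0 (mod 2) with |m| ≤ 10; P(S_10=m) = C(10,(10+m)/2)/2^10.
Total paths: 2^10 = 1024
Distribution: P(S=-10)=1/1024, P(S=-8)=10/1024, P(S=-6)=45/1024, P(S=-4)=120/1024, P(S=-2)=210/1024, P(S=0)=252/1024, P(S=2)=210/1024, P(S=4)=120/1024, P(S=6)=45/1024, P(S=8)=10/1024, P(S=10)=1/1024
E[|S_10|] = Σ_m |m|·P(S_10=m) = 2520/1024 = 315/128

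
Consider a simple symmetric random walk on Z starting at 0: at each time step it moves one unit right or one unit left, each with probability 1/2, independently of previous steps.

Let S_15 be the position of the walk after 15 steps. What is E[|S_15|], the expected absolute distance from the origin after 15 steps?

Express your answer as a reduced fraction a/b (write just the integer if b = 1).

S_15 takes values m ≡ 1 (mod 2) with |m| ≤ 15; P(S_15=m) = C(15,(15+m)/2)/2^15.
Total paths: 2^15 = 32768
Distribution: P(S=-15)=1/32768, P(S=-13)=15/32768, P(S=-11)=105/32768, P(S=-9)=455/32768, P(S=-7)=1365/32768, P(S=-5)=3003/32768, P(S=-3)=5005/32768, P(S=-1)=6435/32768, P(S=1)=6435/32768, P(S=3)=5005/32768, P(S=5)=3003/32768, P(S=7)=1365/32768, P(S=9)=455/32768, P(S=11)=105/32768, P(S=13)=15/32768, P(S=15)=1/32768
E[|S_15|] = Σ_m |m|·P(S_15=m) = 102960/32768 = 6435/2048

Answer: 6435/2048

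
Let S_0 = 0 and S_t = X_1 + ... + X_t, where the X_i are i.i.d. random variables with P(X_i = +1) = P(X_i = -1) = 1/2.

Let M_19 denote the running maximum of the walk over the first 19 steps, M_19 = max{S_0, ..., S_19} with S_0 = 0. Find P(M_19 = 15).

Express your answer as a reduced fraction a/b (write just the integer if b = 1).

Answer: 171/524288

Derivation:
Let M_19 = max(S_0,...,S_19). Use the reflection principle: for j ≥ 1, #{paths with M_19 ≥ j} = #{S_19 ≥ j} + #{S_19 ≥ j+1}.
By reflection, #{M_19 ≥ 15} = #{S_19 ≥ 15} + #{S_19 ≥ 16} = 191 + 20 = 211.
#{M_19 ≥ 16} = #{S_19 ≥ 16} + #{S_19 ≥ 17} = 20 + 20 = 40.
#{M_19 = 15} = 211 - 40 = 171.
P(M_19 = 15) = 171/524288 = 171/524288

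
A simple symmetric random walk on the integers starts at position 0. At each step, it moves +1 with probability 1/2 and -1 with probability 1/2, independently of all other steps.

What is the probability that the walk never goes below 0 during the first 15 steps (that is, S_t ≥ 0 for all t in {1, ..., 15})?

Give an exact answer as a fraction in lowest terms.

Answer: 6435/32768

Derivation:
Let f(t,s) = #length-t paths at position s with S_1..S_t all ≥ 0.
f(t,s) = f(t-1,s-1) + f(t-1,s+1) for s ≥ 0; f(t,s) = 0 for s < 0.
t=0: f(0,0)=1
t=1: f(1,1)=1
t=2: f(2,0)=1 f(2,2)=1
t=3: f(3,1)=2 f(3,3)=1
t=4: f(4,0)=2 f(4,2)=3 f(4,4)=1
t=5: f(5,1)=5 f(5,3)=4 f(5,5)=1
t=6: f(6,0)=5 f(6,2)=9 f(6,4)=5 f(6,6)=1
t=7: f(7,1)=14 f(7,3)=14 f(7,5)=6 f(7,7)=1
t=8: f(8,0)=14 f(8,2)=28 f(8,4)=20 f(8,6)=7 f(8,8)=1
t=9: f(9,1)=42 f(9,3)=48 f(9,5)=27 f(9,7)=8 f(9,9)=1
t=10: f(10,0)=42 f(10,2)=90 f(10,4)=75 f(10,6)=35 f(10,8)=9 f(10,10)=1
t=11: f(11,1)=132 f(11,3)=165 f(11,5)=110 f(11,7)=44 f(11,9)=10 f(11,11)=1
t=12: f(12,0)=132 f(12,2)=297 f(12,4)=275 f(12,6)=154 f(12,8)=54 f(12,10)=11 f(12,12)=1
t=13: f(13,1)=429 f(13,3)=572 f(13,5)=429 f(13,7)=208 f(13,9)=65 f(13,11)=12 f(13,13)=1
t=14: f(14,0)=429 f(14,2)=1001 f(14,4)=1001 f(14,6)=637 f(14,8)=273 f(14,10)=77 f(14,12)=13 f(14,14)=1
t=15: f(15,1)=1430 f(15,3)=2002 f(15,5)=1638 f(15,7)=910 f(15,9)=350 f(15,11)=90 f(15,13)=14 f(15,15)=1
Σ_s f(15,s) = 6435
P = 6435/32768 = 6435/32768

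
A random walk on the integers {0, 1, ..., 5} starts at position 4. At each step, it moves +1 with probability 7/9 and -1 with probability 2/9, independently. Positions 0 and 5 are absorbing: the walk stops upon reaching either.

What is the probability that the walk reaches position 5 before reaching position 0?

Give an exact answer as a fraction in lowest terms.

Biased walk: p = 7/9, q = 2/9, r = q/p = 2/7
Gambler's ruin: P(hit 5 before 0 | start at 4) = (1 - r^a)/(1 - r^N)
r^4 = 16/2401; r^5 = 32/16807
P = (1 - 16/2401) / (1 - 32/16807) = 2385/2401 / 16775/16807 = 3339/3355

Answer: 3339/3355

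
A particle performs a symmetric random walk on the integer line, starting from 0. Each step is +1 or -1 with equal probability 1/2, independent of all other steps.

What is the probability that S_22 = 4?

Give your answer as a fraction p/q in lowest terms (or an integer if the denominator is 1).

Answer: 124355/1048576

Derivation:
To reach position 4 after 22 steps: need 13 steps of +1 and 9 of -1.
Favorable paths: C(22,13) = 497420
Total paths: 2^22 = 4194304
P = 497420/4194304 = 124355/1048576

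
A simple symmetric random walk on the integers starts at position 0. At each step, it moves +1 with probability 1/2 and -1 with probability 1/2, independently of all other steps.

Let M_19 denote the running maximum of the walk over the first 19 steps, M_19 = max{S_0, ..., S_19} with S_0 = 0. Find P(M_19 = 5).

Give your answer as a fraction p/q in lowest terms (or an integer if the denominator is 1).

Answer: 12597/131072

Derivation:
Let M_19 = max(S_0,...,S_19). Use the reflection principle: for j ≥ 1, #{paths with M_19 ≥ j} = #{S_19 ≥ j} + #{S_19 ≥ j+1}.
By reflection, #{M_19 ≥ 5} = #{S_19 ≥ 5} + #{S_19 ≥ 6} = 94184 + 43796 = 137980.
#{M_19 ≥ 6} = #{S_19 ≥ 6} + #{S_19 ≥ 7} = 43796 + 43796 = 87592.
#{M_19 = 5} = 137980 - 87592 = 50388.
P(M_19 = 5) = 50388/524288 = 12597/131072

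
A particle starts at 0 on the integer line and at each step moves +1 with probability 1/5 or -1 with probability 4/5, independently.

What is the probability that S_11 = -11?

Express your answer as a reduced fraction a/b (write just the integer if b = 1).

To reach position -11 after 11 steps: need 0 steps of +1 and 11 steps of -1.
Number of such sequences: C(11,0) = 1
Each has probability (1/5)^0 · (4/5)^11 = 4194304/48828125
P = 1 · 4194304/48828125 = 4194304/48828125

Answer: 4194304/48828125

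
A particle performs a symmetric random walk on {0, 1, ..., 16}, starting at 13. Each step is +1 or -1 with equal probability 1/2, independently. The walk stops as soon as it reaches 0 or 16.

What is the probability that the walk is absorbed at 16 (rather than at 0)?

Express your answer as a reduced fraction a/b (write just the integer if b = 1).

Answer: 13/16

Derivation:
Symmetric walk (p = 1/2): the harmonic-function argument gives P(hit 16 before 0 | start at 13) = a/N.
P = 13/16 = 13/16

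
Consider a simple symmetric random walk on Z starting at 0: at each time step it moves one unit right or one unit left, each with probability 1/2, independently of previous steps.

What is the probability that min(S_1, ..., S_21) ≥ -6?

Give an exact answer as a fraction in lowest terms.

Answer: 227069/262144

Derivation:
Let f(t,s) = #length-t paths at position s with S_1..S_t all ≥ -6.
f(t,s) = f(t-1,s-1) + f(t-1,s+1) for s ≥ -6; f(t,s) = 0 for s < -6.
t=0: f(0,0)=1
t=1: f(1,-1)=1 f(1,1)=1
t=2: f(2,-2)=1 f(2,0)=2 f(2,2)=1
t=3: f(3,-3)=1 f(3,-1)=3 f(3,1)=3 f(3,3)=1
t=4: f(4,-4)=1 f(4,-2)=4 f(4,0)=6 f(4,2)=4 f(4,4)=1
t=5: f(5,-5)=1 f(5,-3)=5 f(5,-1)=10 f(5,1)=10 f(5,3)=5 f(5,5)=1
t=6: f(6,-6)=1 f(6,-4)=6 f(6,-2)=15 f(6,0)=20 f(6,2)=15 f(6,4)=6 f(6,6)=1
t=7: f(7,-5)=7 f(7,-3)=21 f(7,-1)=35 f(7,1)=35 f(7,3)=21 f(7,5)=7 f(7,7)=1
t=8: f(8,-6)=7 f(8,-4)=28 f(8,-2)=56 f(8,0)=70 f(8,2)=56 f(8,4)=28 f(8,6)=8 f(8,8)=1
t=9: f(9,-5)=35 f(9,-3)=84 f(9,-1)=126 f(9,1)=126 f(9,3)=84 f(9,5)=36 f(9,7)=9 f(9,9)=1
t=10: f(10,-6)=35 f(10,-4)=119 f(10,-2)=210 f(10,0)=252 f(10,2)=210 f(10,4)=120 f(10,6)=45 f(10,8)=10 f(10,10)=1
t=11: f(11,-5)=154 f(11,-3)=329 f(11,-1)=462 f(11,1)=462 f(11,3)=330 f(11,5)=165 f(11,7)=55 f(11,9)=11 f(11,11)=1
t=12: f(12,-6)=154 f(12,-4)=483 f(12,-2)=791 f(12,0)=924 f(12,2)=792 f(12,4)=495 f(12,6)=220 f(12,8)=66 f(12,10)=12 f(12,12)=1
t=13: f(13,-5)=637 f(13,-3)=1274 f(13,-1)=1715 f(13,1)=1716 f(13,3)=1287 f(13,5)=715 f(13,7)=286 f(13,9)=78 f(13,11)=13 f(13,13)=1
t=14: f(14,-6)=637 f(14,-4)=1911 f(14,-2)=2989 f(14,0)=3431 f(14,2)=3003 f(14,4)=2002 f(14,6)=1001 f(14,8)=364 f(14,10)=91 f(14,12)=14 f(14,14)=1
t=15: f(15,-5)=2548 f(15,-3)=4900 f(15,-1)=6420 f(15,1)=6434 f(15,3)=5005 f(15,5)=3003 f(15,7)=1365 f(15,9)=455 f(15,11)=105 f(15,13)=15 f(15,15)=1
t=16: f(16,-6)=2548 f(16,-4)=7448 f(16,-2)=11320 f(16,0)=12854 f(16,2)=11439 f(16,4)=8008 f(16,6)=4368 f(16,8)=1820 f(16,10)=560 f(16,12)=120 f(16,14)=16 f(16,16)=1
t=17: f(17,-5)=9996 f(17,-3)=18768 f(17,-1)=24174 f(17,1)=24293 f(17,3)=19447 f(17,5)=12376 f(17,7)=6188 f(17,9)=2380 f(17,11)=680 f(17,13)=136 f(17,15)=17 f(17,17)=1
t=18: f(18,-6)=9996 f(18,-4)=28764 f(18,-2)=42942 f(18,0)=48467 f(18,2)=43740 f(18,4)=31823 f(18,6)=18564 f(18,8)=8568 f(18,10)=3060 f(18,12)=816 f(18,14)=153 f(18,16)=18 f(18,18)=1
t=19: f(19,-5)=38760 f(19,-3)=71706 f(19,-1)=91409 f(19,1)=92207 f(19,3)=75563 f(19,5)=50387 f(19,7)=27132 f(19,9)=11628 f(19,11)=3876 f(19,13)=969 f(19,15)=171 f(19,17)=19 f(19,19)=1
t=20: f(20,-6)=38760 f(20,-4)=110466 f(20,-2)=163115 f(20,0)=183616 f(20,2)=167770 f(20,4)=125950 f(20,6)=77519 f(20,8)=38760 f(20,10)=15504 f(20,12)=4845 f(20,14)=1140 f(20,16)=190 f(20,18)=20 f(20,20)=1
t=21: f(21,-5)=149226 f(21,-3)=273581 f(21,-1)=346731 f(21,1)=351386 f(21,3)=293720 f(21,5)=203469 f(21,7)=116279 f(21,9)=54264 f(21,11)=20349 f(21,13)=5985 f(21,15)=1330 f(21,17)=210 f(21,19)=21 f(21,21)=1
Σ_s f(21,s) = 1816552
P = 1816552/2097152 = 227069/262144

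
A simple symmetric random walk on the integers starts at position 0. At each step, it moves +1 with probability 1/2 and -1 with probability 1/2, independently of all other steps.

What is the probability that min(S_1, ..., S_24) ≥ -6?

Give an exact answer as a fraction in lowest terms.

Let f(t,s) = #length-t paths at position s with S_1..S_t all ≥ -6.
f(t,s) = f(t-1,s-1) + f(t-1,s+1) for s ≥ -6; f(t,s) = 0 for s < -6.
t=0: f(0,0)=1
t=1: f(1,-1)=1 f(1,1)=1
t=2: f(2,-2)=1 f(2,0)=2 f(2,2)=1
t=3: f(3,-3)=1 f(3,-1)=3 f(3,1)=3 f(3,3)=1
t=4: f(4,-4)=1 f(4,-2)=4 f(4,0)=6 f(4,2)=4 f(4,4)=1
t=5: f(5,-5)=1 f(5,-3)=5 f(5,-1)=10 f(5,1)=10 f(5,3)=5 f(5,5)=1
t=6: f(6,-6)=1 f(6,-4)=6 f(6,-2)=15 f(6,0)=20 f(6,2)=15 f(6,4)=6 f(6,6)=1
t=7: f(7,-5)=7 f(7,-3)=21 f(7,-1)=35 f(7,1)=35 f(7,3)=21 f(7,5)=7 f(7,7)=1
t=8: f(8,-6)=7 f(8,-4)=28 f(8,-2)=56 f(8,0)=70 f(8,2)=56 f(8,4)=28 f(8,6)=8 f(8,8)=1
t=9: f(9,-5)=35 f(9,-3)=84 f(9,-1)=126 f(9,1)=126 f(9,3)=84 f(9,5)=36 f(9,7)=9 f(9,9)=1
t=10: f(10,-6)=35 f(10,-4)=119 f(10,-2)=210 f(10,0)=252 f(10,2)=210 f(10,4)=120 f(10,6)=45 f(10,8)=10 f(10,10)=1
t=11: f(11,-5)=154 f(11,-3)=329 f(11,-1)=462 f(11,1)=462 f(11,3)=330 f(11,5)=165 f(11,7)=55 f(11,9)=11 f(11,11)=1
t=12: f(12,-6)=154 f(12,-4)=483 f(12,-2)=791 f(12,0)=924 f(12,2)=792 f(12,4)=495 f(12,6)=220 f(12,8)=66 f(12,10)=12 f(12,12)=1
t=13: f(13,-5)=637 f(13,-3)=1274 f(13,-1)=1715 f(13,1)=1716 f(13,3)=1287 f(13,5)=715 f(13,7)=286 f(13,9)=78 f(13,11)=13 f(13,13)=1
t=14: f(14,-6)=637 f(14,-4)=1911 f(14,-2)=2989 f(14,0)=3431 f(14,2)=3003 f(14,4)=2002 f(14,6)=1001 f(14,8)=364 f(14,10)=91 f(14,12)=14 f(14,14)=1
t=15: f(15,-5)=2548 f(15,-3)=4900 f(15,-1)=6420 f(15,1)=6434 f(15,3)=5005 f(15,5)=3003 f(15,7)=1365 f(15,9)=455 f(15,11)=105 f(15,13)=15 f(15,15)=1
t=16: f(16,-6)=2548 f(16,-4)=7448 f(16,-2)=11320 f(16,0)=12854 f(16,2)=11439 f(16,4)=8008 f(16,6)=4368 f(16,8)=1820 f(16,10)=560 f(16,12)=120 f(16,14)=16 f(16,16)=1
t=17: f(17,-5)=9996 f(17,-3)=18768 f(17,-1)=24174 f(17,1)=24293 f(17,3)=19447 f(17,5)=12376 f(17,7)=6188 f(17,9)=2380 f(17,11)=680 f(17,13)=136 f(17,15)=17 f(17,17)=1
t=18: f(18,-6)=9996 f(18,-4)=28764 f(18,-2)=42942 f(18,0)=48467 f(18,2)=43740 f(18,4)=31823 f(18,6)=18564 f(18,8)=8568 f(18,10)=3060 f(18,12)=816 f(18,14)=153 f(18,16)=18 f(18,18)=1
t=19: f(19,-5)=38760 f(19,-3)=71706 f(19,-1)=91409 f(19,1)=92207 f(19,3)=75563 f(19,5)=50387 f(19,7)=27132 f(19,9)=11628 f(19,11)=3876 f(19,13)=969 f(19,15)=171 f(19,17)=19 f(19,19)=1
t=20: f(20,-6)=38760 f(20,-4)=110466 f(20,-2)=163115 f(20,0)=183616 f(20,2)=167770 f(20,4)=125950 f(20,6)=77519 f(20,8)=38760 f(20,10)=15504 f(20,12)=4845 f(20,14)=1140 f(20,16)=190 f(20,18)=20 f(20,20)=1
t=21: f(21,-5)=149226 f(21,-3)=273581 f(21,-1)=346731 f(21,1)=351386 f(21,3)=293720 f(21,5)=203469 f(21,7)=116279 f(21,9)=54264 f(21,11)=20349 f(21,13)=5985 f(21,15)=1330 f(21,17)=210 f(21,19)=21 f(21,21)=1
t=22: f(22,-6)=149226 f(22,-4)=422807 f(22,-2)=620312 f(22,0)=698117 f(22,2)=645106 f(22,4)=497189 f(22,6)=319748 f(22,8)=170543 f(22,10)=74613 f(22,12)=26334 f(22,14)=7315 f(22,16)=1540 f(22,18)=231 f(22,20)=22 f(22,22)=1
t=23: f(23,-5)=572033 f(23,-3)=1043119 f(23,-1)=1318429 f(23,1)=1343223 f(23,3)=1142295 f(23,5)=816937 f(23,7)=490291 f(23,9)=245156 f(23,11)=100947 f(23,13)=33649 f(23,15)=8855 f(23,17)=1771 f(23,19)=253 f(23,21)=23 f(23,23)=1
t=24: f(24,-6)=572033 f(24,-4)=1615152 f(24,-2)=2361548 f(24,0)=2661652 f(24,2)=2485518 f(24,4)=1959232 f(24,6)=1307228 f(24,8)=735447 f(24,10)=346103 f(24,12)=134596 f(24,14)=42504 f(24,16)=10626 f(24,18)=2024 f(24,20)=276 f(24,22)=24 f(24,24)=1
Σ_s f(24,s) = 14233964
P = 14233964/16777216 = 3558491/4194304

Answer: 3558491/4194304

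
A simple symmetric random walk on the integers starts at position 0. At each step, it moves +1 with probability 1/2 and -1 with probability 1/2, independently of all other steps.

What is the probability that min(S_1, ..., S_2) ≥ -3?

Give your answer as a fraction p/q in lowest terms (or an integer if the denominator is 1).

Let f(t,s) = #length-t paths at position s with S_1..S_t all ≥ -3.
f(t,s) = f(t-1,s-1) + f(t-1,s+1) for s ≥ -3; f(t,s) = 0 for s < -3.
t=0: f(0,0)=1
t=1: f(1,-1)=1 f(1,1)=1
t=2: f(2,-2)=1 f(2,0)=2 f(2,2)=1
Σ_s f(2,s) = 4
P = 4/4 = 1

Answer: 1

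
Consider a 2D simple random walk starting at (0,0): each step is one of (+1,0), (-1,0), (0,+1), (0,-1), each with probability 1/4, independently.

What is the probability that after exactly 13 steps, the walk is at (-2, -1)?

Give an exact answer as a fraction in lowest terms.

Let h be the number of horizontal steps (so 13-h are vertical). To end at (-2,-1) need (h-2)/2 right-steps and ((13-h)-1)/2 up-steps.
Sum over h with 2 ≤ h ≤ 12, h ≡ 0 (mod 2), 13-h ≡ 1 (mod 2):
h=2: C(13,2)·C(2,0)·C(11,5) = 78·1·462 = 36036
h=4: C(13,4)·C(4,1)·C(9,4) = 715·4·126 = 360360
h=6: C(13,6)·C(6,2)·C(7,3) = 1716·15·35 = 900900
h=8: C(13,8)·C(8,3)·C(5,2) = 1287·56·10 = 720720
h=10: C(13,10)·C(10,4)·C(3,1) = 286·210·3 = 180180
h=12: C(13,12)·C(12,5)·C(1,0) = 13·792·1 = 10296
Total favorable: 2208492
Total paths: 4^13 = 67108864
P = 2208492/67108864 = 552123/16777216

Answer: 552123/16777216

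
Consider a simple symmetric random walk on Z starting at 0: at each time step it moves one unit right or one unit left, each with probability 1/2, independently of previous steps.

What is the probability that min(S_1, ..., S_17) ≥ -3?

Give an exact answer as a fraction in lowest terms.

Let f(t,s) = #length-t paths at position s with S_1..S_t all ≥ -3.
f(t,s) = f(t-1,s-1) + f(t-1,s+1) for s ≥ -3; f(t,s) = 0 for s < -3.
t=0: f(0,0)=1
t=1: f(1,-1)=1 f(1,1)=1
t=2: f(2,-2)=1 f(2,0)=2 f(2,2)=1
t=3: f(3,-3)=1 f(3,-1)=3 f(3,1)=3 f(3,3)=1
t=4: f(4,-2)=4 f(4,0)=6 f(4,2)=4 f(4,4)=1
t=5: f(5,-3)=4 f(5,-1)=10 f(5,1)=10 f(5,3)=5 f(5,5)=1
t=6: f(6,-2)=14 f(6,0)=20 f(6,2)=15 f(6,4)=6 f(6,6)=1
t=7: f(7,-3)=14 f(7,-1)=34 f(7,1)=35 f(7,3)=21 f(7,5)=7 f(7,7)=1
t=8: f(8,-2)=48 f(8,0)=69 f(8,2)=56 f(8,4)=28 f(8,6)=8 f(8,8)=1
t=9: f(9,-3)=48 f(9,-1)=117 f(9,1)=125 f(9,3)=84 f(9,5)=36 f(9,7)=9 f(9,9)=1
t=10: f(10,-2)=165 f(10,0)=242 f(10,2)=209 f(10,4)=120 f(10,6)=45 f(10,8)=10 f(10,10)=1
t=11: f(11,-3)=165 f(11,-1)=407 f(11,1)=451 f(11,3)=329 f(11,5)=165 f(11,7)=55 f(11,9)=11 f(11,11)=1
t=12: f(12,-2)=572 f(12,0)=858 f(12,2)=780 f(12,4)=494 f(12,6)=220 f(12,8)=66 f(12,10)=12 f(12,12)=1
t=13: f(13,-3)=572 f(13,-1)=1430 f(13,1)=1638 f(13,3)=1274 f(13,5)=714 f(13,7)=286 f(13,9)=78 f(13,11)=13 f(13,13)=1
t=14: f(14,-2)=2002 f(14,0)=3068 f(14,2)=2912 f(14,4)=1988 f(14,6)=1000 f(14,8)=364 f(14,10)=91 f(14,12)=14 f(14,14)=1
t=15: f(15,-3)=2002 f(15,-1)=5070 f(15,1)=5980 f(15,3)=4900 f(15,5)=2988 f(15,7)=1364 f(15,9)=455 f(15,11)=105 f(15,13)=15 f(15,15)=1
t=16: f(16,-2)=7072 f(16,0)=11050 f(16,2)=10880 f(16,4)=7888 f(16,6)=4352 f(16,8)=1819 f(16,10)=560 f(16,12)=120 f(16,14)=16 f(16,16)=1
t=17: f(17,-3)=7072 f(17,-1)=18122 f(17,1)=21930 f(17,3)=18768 f(17,5)=12240 f(17,7)=6171 f(17,9)=2379 f(17,11)=680 f(17,13)=136 f(17,15)=17 f(17,17)=1
Σ_s f(17,s) = 87516
P = 87516/131072 = 21879/32768

Answer: 21879/32768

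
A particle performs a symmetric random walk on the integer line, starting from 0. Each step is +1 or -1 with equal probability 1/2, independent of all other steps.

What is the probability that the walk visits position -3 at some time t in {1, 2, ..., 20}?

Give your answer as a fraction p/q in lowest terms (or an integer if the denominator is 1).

Count via complement. Let g(t,s) = #length-t paths at position s with S_1..S_t all ≠ -3.
g(t,s) = g(t-1,s-1) + g(t-1,s+1) for s ≠ -3; g(t,-3) = 0.
t=0: g(0,0)=1
t=1: g(1,-1)=1 g(1,1)=1
t=2: g(2,-2)=1 g(2,0)=2 g(2,2)=1
t=3: g(3,-1)=3 g(3,1)=3 g(3,3)=1
t=4: g(4,-2)=3 g(4,0)=6 g(4,2)=4 g(4,4)=1
t=5: g(5,-1)=9 g(5,1)=10 g(5,3)=5 g(5,5)=1
t=6: g(6,-2)=9 g(6,0)=19 g(6,2)=15 g(6,4)=6 g(6,6)=1
t=7: g(7,-1)=28 g(7,1)=34 g(7,3)=21 g(7,5)=7 g(7,7)=1
t=8: g(8,-2)=28 g(8,0)=62 g(8,2)=55 g(8,4)=28 g(8,6)=8 g(8,8)=1
t=9: g(9,-1)=90 g(9,1)=117 g(9,3)=83 g(9,5)=36 g(9,7)=9 g(9,9)=1
t=10: g(10,-2)=90 g(10,0)=207 g(10,2)=200 g(10,4)=119 g(10,6)=45 g(10,8)=10 g(10,10)=1
t=11: g(11,-1)=297 g(11,1)=407 g(11,3)=319 g(11,5)=164 g(11,7)=55 g(11,9)=11 g(11,11)=1
t=12: g(12,-2)=297 g(12,0)=704 g(12,2)=726 g(12,4)=483 g(12,6)=219 g(12,8)=66 g(12,10)=12 g(12,12)=1
t=13: g(13,-1)=1001 g(13,1)=1430 g(13,3)=1209 g(13,5)=702 g(13,7)=285 g(13,9)=78 g(13,11)=13 g(13,13)=1
t=14: g(14,-2)=1001 g(14,0)=2431 g(14,2)=2639 g(14,4)=1911 g(14,6)=987 g(14,8)=363 g(14,10)=91 g(14,12)=14 g(14,14)=1
t=15: g(15,-1)=3432 g(15,1)=5070 g(15,3)=4550 g(15,5)=2898 g(15,7)=1350 g(15,9)=454 g(15,11)=105 g(15,13)=15 g(15,15)=1
t=16: g(16,-2)=3432 g(16,0)=8502 g(16,2)=9620 g(16,4)=7448 g(16,6)=4248 g(16,8)=1804 g(16,10)=559 g(16,12)=120 g(16,14)=16 g(16,16)=1
t=17: g(17,-1)=11934 g(17,1)=18122 g(17,3)=17068 g(17,5)=11696 g(17,7)=6052 g(17,9)=2363 g(17,11)=679 g(17,13)=136 g(17,15)=17 g(17,17)=1
t=18: g(18,-2)=11934 g(18,0)=30056 g(18,2)=35190 g(18,4)=28764 g(18,6)=17748 g(18,8)=8415 g(18,10)=3042 g(18,12)=815 g(18,14)=153 g(18,16)=18 g(18,18)=1
t=19: g(19,-1)=41990 g(19,1)=65246 g(19,3)=63954 g(19,5)=46512 g(19,7)=26163 g(19,9)=11457 g(19,11)=3857 g(19,13)=968 g(19,15)=171 g(19,17)=19 g(19,19)=1
t=20: g(20,-2)=41990 g(20,0)=107236 g(20,2)=129200 g(20,4)=110466 g(20,6)=72675 g(20,8)=37620 g(20,10)=15314 g(20,12)=4825 g(20,14)=1139 g(20,16)=190 g(20,18)=20 g(20,20)=1
Paths never hitting -3: Σ_s g(20,s) = 520676
Paths hitting -3: 2^20 - 520676 = 527900
P = 527900/1048576 = 131975/262144

Answer: 131975/262144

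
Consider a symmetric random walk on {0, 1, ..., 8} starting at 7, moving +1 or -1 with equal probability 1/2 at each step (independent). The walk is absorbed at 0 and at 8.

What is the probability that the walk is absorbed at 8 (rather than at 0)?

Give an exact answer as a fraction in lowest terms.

Symmetric walk (p = 1/2): the harmonic-function argument gives P(hit 8 before 0 | start at 7) = a/N.
P = 7/8 = 7/8

Answer: 7/8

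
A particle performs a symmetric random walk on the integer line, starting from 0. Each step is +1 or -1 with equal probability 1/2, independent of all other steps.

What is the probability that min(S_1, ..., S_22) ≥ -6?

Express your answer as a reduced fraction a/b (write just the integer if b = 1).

Answer: 227069/262144

Derivation:
Let f(t,s) = #length-t paths at position s with S_1..S_t all ≥ -6.
f(t,s) = f(t-1,s-1) + f(t-1,s+1) for s ≥ -6; f(t,s) = 0 for s < -6.
t=0: f(0,0)=1
t=1: f(1,-1)=1 f(1,1)=1
t=2: f(2,-2)=1 f(2,0)=2 f(2,2)=1
t=3: f(3,-3)=1 f(3,-1)=3 f(3,1)=3 f(3,3)=1
t=4: f(4,-4)=1 f(4,-2)=4 f(4,0)=6 f(4,2)=4 f(4,4)=1
t=5: f(5,-5)=1 f(5,-3)=5 f(5,-1)=10 f(5,1)=10 f(5,3)=5 f(5,5)=1
t=6: f(6,-6)=1 f(6,-4)=6 f(6,-2)=15 f(6,0)=20 f(6,2)=15 f(6,4)=6 f(6,6)=1
t=7: f(7,-5)=7 f(7,-3)=21 f(7,-1)=35 f(7,1)=35 f(7,3)=21 f(7,5)=7 f(7,7)=1
t=8: f(8,-6)=7 f(8,-4)=28 f(8,-2)=56 f(8,0)=70 f(8,2)=56 f(8,4)=28 f(8,6)=8 f(8,8)=1
t=9: f(9,-5)=35 f(9,-3)=84 f(9,-1)=126 f(9,1)=126 f(9,3)=84 f(9,5)=36 f(9,7)=9 f(9,9)=1
t=10: f(10,-6)=35 f(10,-4)=119 f(10,-2)=210 f(10,0)=252 f(10,2)=210 f(10,4)=120 f(10,6)=45 f(10,8)=10 f(10,10)=1
t=11: f(11,-5)=154 f(11,-3)=329 f(11,-1)=462 f(11,1)=462 f(11,3)=330 f(11,5)=165 f(11,7)=55 f(11,9)=11 f(11,11)=1
t=12: f(12,-6)=154 f(12,-4)=483 f(12,-2)=791 f(12,0)=924 f(12,2)=792 f(12,4)=495 f(12,6)=220 f(12,8)=66 f(12,10)=12 f(12,12)=1
t=13: f(13,-5)=637 f(13,-3)=1274 f(13,-1)=1715 f(13,1)=1716 f(13,3)=1287 f(13,5)=715 f(13,7)=286 f(13,9)=78 f(13,11)=13 f(13,13)=1
t=14: f(14,-6)=637 f(14,-4)=1911 f(14,-2)=2989 f(14,0)=3431 f(14,2)=3003 f(14,4)=2002 f(14,6)=1001 f(14,8)=364 f(14,10)=91 f(14,12)=14 f(14,14)=1
t=15: f(15,-5)=2548 f(15,-3)=4900 f(15,-1)=6420 f(15,1)=6434 f(15,3)=5005 f(15,5)=3003 f(15,7)=1365 f(15,9)=455 f(15,11)=105 f(15,13)=15 f(15,15)=1
t=16: f(16,-6)=2548 f(16,-4)=7448 f(16,-2)=11320 f(16,0)=12854 f(16,2)=11439 f(16,4)=8008 f(16,6)=4368 f(16,8)=1820 f(16,10)=560 f(16,12)=120 f(16,14)=16 f(16,16)=1
t=17: f(17,-5)=9996 f(17,-3)=18768 f(17,-1)=24174 f(17,1)=24293 f(17,3)=19447 f(17,5)=12376 f(17,7)=6188 f(17,9)=2380 f(17,11)=680 f(17,13)=136 f(17,15)=17 f(17,17)=1
t=18: f(18,-6)=9996 f(18,-4)=28764 f(18,-2)=42942 f(18,0)=48467 f(18,2)=43740 f(18,4)=31823 f(18,6)=18564 f(18,8)=8568 f(18,10)=3060 f(18,12)=816 f(18,14)=153 f(18,16)=18 f(18,18)=1
t=19: f(19,-5)=38760 f(19,-3)=71706 f(19,-1)=91409 f(19,1)=92207 f(19,3)=75563 f(19,5)=50387 f(19,7)=27132 f(19,9)=11628 f(19,11)=3876 f(19,13)=969 f(19,15)=171 f(19,17)=19 f(19,19)=1
t=20: f(20,-6)=38760 f(20,-4)=110466 f(20,-2)=163115 f(20,0)=183616 f(20,2)=167770 f(20,4)=125950 f(20,6)=77519 f(20,8)=38760 f(20,10)=15504 f(20,12)=4845 f(20,14)=1140 f(20,16)=190 f(20,18)=20 f(20,20)=1
t=21: f(21,-5)=149226 f(21,-3)=273581 f(21,-1)=346731 f(21,1)=351386 f(21,3)=293720 f(21,5)=203469 f(21,7)=116279 f(21,9)=54264 f(21,11)=20349 f(21,13)=5985 f(21,15)=1330 f(21,17)=210 f(21,19)=21 f(21,21)=1
t=22: f(22,-6)=149226 f(22,-4)=422807 f(22,-2)=620312 f(22,0)=698117 f(22,2)=645106 f(22,4)=497189 f(22,6)=319748 f(22,8)=170543 f(22,10)=74613 f(22,12)=26334 f(22,14)=7315 f(22,16)=1540 f(22,18)=231 f(22,20)=22 f(22,22)=1
Σ_s f(22,s) = 3633104
P = 3633104/4194304 = 227069/262144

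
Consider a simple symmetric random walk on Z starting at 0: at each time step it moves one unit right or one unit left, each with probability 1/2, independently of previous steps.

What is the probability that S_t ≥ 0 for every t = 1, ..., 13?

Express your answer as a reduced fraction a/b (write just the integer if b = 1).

Answer: 429/2048

Derivation:
Let f(t,s) = #length-t paths at position s with S_1..S_t all ≥ 0.
f(t,s) = f(t-1,s-1) + f(t-1,s+1) for s ≥ 0; f(t,s) = 0 for s < 0.
t=0: f(0,0)=1
t=1: f(1,1)=1
t=2: f(2,0)=1 f(2,2)=1
t=3: f(3,1)=2 f(3,3)=1
t=4: f(4,0)=2 f(4,2)=3 f(4,4)=1
t=5: f(5,1)=5 f(5,3)=4 f(5,5)=1
t=6: f(6,0)=5 f(6,2)=9 f(6,4)=5 f(6,6)=1
t=7: f(7,1)=14 f(7,3)=14 f(7,5)=6 f(7,7)=1
t=8: f(8,0)=14 f(8,2)=28 f(8,4)=20 f(8,6)=7 f(8,8)=1
t=9: f(9,1)=42 f(9,3)=48 f(9,5)=27 f(9,7)=8 f(9,9)=1
t=10: f(10,0)=42 f(10,2)=90 f(10,4)=75 f(10,6)=35 f(10,8)=9 f(10,10)=1
t=11: f(11,1)=132 f(11,3)=165 f(11,5)=110 f(11,7)=44 f(11,9)=10 f(11,11)=1
t=12: f(12,0)=132 f(12,2)=297 f(12,4)=275 f(12,6)=154 f(12,8)=54 f(12,10)=11 f(12,12)=1
t=13: f(13,1)=429 f(13,3)=572 f(13,5)=429 f(13,7)=208 f(13,9)=65 f(13,11)=12 f(13,13)=1
Σ_s f(13,s) = 1716
P = 1716/8192 = 429/2048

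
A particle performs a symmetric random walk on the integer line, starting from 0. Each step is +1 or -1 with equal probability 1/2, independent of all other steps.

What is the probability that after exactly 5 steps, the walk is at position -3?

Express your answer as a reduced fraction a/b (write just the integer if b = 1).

To reach position -3 after 5 steps: need 1 step of +1 and 4 of -1.
Favorable paths: C(5,1) = 5
Total paths: 2^5 = 32
P = 5/32 = 5/32

Answer: 5/32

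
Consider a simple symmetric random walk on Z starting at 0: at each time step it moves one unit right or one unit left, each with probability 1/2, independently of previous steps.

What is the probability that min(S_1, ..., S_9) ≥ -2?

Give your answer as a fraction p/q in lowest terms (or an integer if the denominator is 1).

Let f(t,s) = #length-t paths at position s with S_1..S_t all ≥ -2.
f(t,s) = f(t-1,s-1) + f(t-1,s+1) for s ≥ -2; f(t,s) = 0 for s < -2.
t=0: f(0,0)=1
t=1: f(1,-1)=1 f(1,1)=1
t=2: f(2,-2)=1 f(2,0)=2 f(2,2)=1
t=3: f(3,-1)=3 f(3,1)=3 f(3,3)=1
t=4: f(4,-2)=3 f(4,0)=6 f(4,2)=4 f(4,4)=1
t=5: f(5,-1)=9 f(5,1)=10 f(5,3)=5 f(5,5)=1
t=6: f(6,-2)=9 f(6,0)=19 f(6,2)=15 f(6,4)=6 f(6,6)=1
t=7: f(7,-1)=28 f(7,1)=34 f(7,3)=21 f(7,5)=7 f(7,7)=1
t=8: f(8,-2)=28 f(8,0)=62 f(8,2)=55 f(8,4)=28 f(8,6)=8 f(8,8)=1
t=9: f(9,-1)=90 f(9,1)=117 f(9,3)=83 f(9,5)=36 f(9,7)=9 f(9,9)=1
Σ_s f(9,s) = 336
P = 336/512 = 21/32

Answer: 21/32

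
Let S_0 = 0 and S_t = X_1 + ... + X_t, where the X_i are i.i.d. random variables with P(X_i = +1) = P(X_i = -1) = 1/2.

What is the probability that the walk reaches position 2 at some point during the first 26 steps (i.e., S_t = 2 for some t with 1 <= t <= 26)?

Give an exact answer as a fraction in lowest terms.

Answer: 11762641/16777216

Derivation:
Count via complement. Let g(t,s) = #length-t paths at position s with S_1..S_t all ≠ 2.
g(t,s) = g(t-1,s-1) + g(t-1,s+1) for s ≠ 2; g(t,2) = 0.
t=0: g(0,0)=1
t=1: g(1,-1)=1 g(1,1)=1
t=2: g(2,-2)=1 g(2,0)=2
t=3: g(3,-3)=1 g(3,-1)=3 g(3,1)=2
t=4: g(4,-4)=1 g(4,-2)=4 g(4,0)=5
t=5: g(5,-5)=1 g(5,-3)=5 g(5,-1)=9 g(5,1)=5
t=6: g(6,-6)=1 g(6,-4)=6 g(6,-2)=14 g(6,0)=14
t=7: g(7,-7)=1 g(7,-5)=7 g(7,-3)=20 g(7,-1)=28 g(7,1)=14
t=8: g(8,-8)=1 g(8,-6)=8 g(8,-4)=27 g(8,-2)=48 g(8,0)=42
t=9: g(9,-9)=1 g(9,-7)=9 g(9,-5)=35 g(9,-3)=75 g(9,-1)=90 g(9,1)=42
t=10: g(10,-10)=1 g(10,-8)=10 g(10,-6)=44 g(10,-4)=110 g(10,-2)=165 g(10,0)=132
t=11: g(11,-11)=1 g(11,-9)=11 g(11,-7)=54 g(11,-5)=154 g(11,-3)=275 g(11,-1)=297 g(11,1)=132
t=12: g(12,-12)=1 g(12,-10)=12 g(12,-8)=65 g(12,-6)=208 g(12,-4)=429 g(12,-2)=572 g(12,0)=429
t=13: g(13,-13)=1 g(13,-11)=13 g(13,-9)=77 g(13,-7)=273 g(13,-5)=637 g(13,-3)=1001 g(13,-1)=1001 g(13,1)=429
t=14: g(14,-14)=1 g(14,-12)=14 g(14,-10)=90 g(14,-8)=350 g(14,-6)=910 g(14,-4)=1638 g(14,-2)=2002 g(14,0)=1430
t=15: g(15,-15)=1 g(15,-13)=15 g(15,-11)=104 g(15,-9)=440 g(15,-7)=1260 g(15,-5)=2548 g(15,-3)=3640 g(15,-1)=3432 g(15,1)=1430
t=16: g(16,-16)=1 g(16,-14)=16 g(16,-12)=119 g(16,-10)=544 g(16,-8)=1700 g(16,-6)=3808 g(16,-4)=6188 g(16,-2)=7072 g(16,0)=4862
t=17: g(17,-17)=1 g(17,-15)=17 g(17,-13)=135 g(17,-11)=663 g(17,-9)=2244 g(17,-7)=5508 g(17,-5)=9996 g(17,-3)=13260 g(17,-1)=11934 g(17,1)=4862
t=18: g(18,-18)=1 g(18,-16)=18 g(18,-14)=152 g(18,-12)=798 g(18,-10)=2907 g(18,-8)=7752 g(18,-6)=15504 g(18,-4)=23256 g(18,-2)=25194 g(18,0)=16796
t=19: g(19,-19)=1 g(19,-17)=19 g(19,-15)=170 g(19,-13)=950 g(19,-11)=3705 g(19,-9)=10659 g(19,-7)=23256 g(19,-5)=38760 g(19,-3)=48450 g(19,-1)=41990 g(19,1)=16796
t=20: g(20,-20)=1 g(20,-18)=20 g(20,-16)=189 g(20,-14)=1120 g(20,-12)=4655 g(20,-10)=14364 g(20,-8)=33915 g(20,-6)=62016 g(20,-4)=87210 g(20,-2)=90440 g(20,0)=58786
t=21: g(21,-21)=1 g(21,-19)=21 g(21,-17)=209 g(21,-15)=1309 g(21,-13)=5775 g(21,-11)=19019 g(21,-9)=48279 g(21,-7)=95931 g(21,-5)=149226 g(21,-3)=177650 g(21,-1)=149226 g(21,1)=58786
t=22: g(22,-22)=1 g(22,-20)=22 g(22,-18)=230 g(22,-16)=1518 g(22,-14)=7084 g(22,-12)=24794 g(22,-10)=67298 g(22,-8)=144210 g(22,-6)=245157 g(22,-4)=326876 g(22,-2)=326876 g(22,0)=208012
t=23: g(23,-23)=1 g(23,-21)=23 g(23,-19)=252 g(23,-17)=1748 g(23,-15)=8602 g(23,-13)=31878 g(23,-11)=92092 g(23,-9)=211508 g(23,-7)=389367 g(23,-5)=572033 g(23,-3)=653752 g(23,-1)=534888 g(23,1)=208012
t=24: g(24,-24)=1 g(24,-22)=24 g(24,-20)=275 g(24,-18)=2000 g(24,-16)=10350 g(24,-14)=40480 g(24,-12)=123970 g(24,-10)=303600 g(24,-8)=600875 g(24,-6)=961400 g(24,-4)=1225785 g(24,-2)=1188640 g(24,0)=742900
t=25: g(25,-25)=1 g(25,-23)=25 g(25,-21)=299 g(25,-19)=2275 g(25,-17)=12350 g(25,-15)=50830 g(25,-13)=164450 g(25,-11)=427570 g(25,-9)=904475 g(25,-7)=1562275 g(25,-5)=2187185 g(25,-3)=2414425 g(25,-1)=1931540 g(25,1)=742900
t=26: g(26,-26)=1 g(26,-24)=26 g(26,-22)=324 g(26,-20)=2574 g(26,-18)=14625 g(26,-16)=63180 g(26,-14)=215280 g(26,-12)=592020 g(26,-10)=1332045 g(26,-8)=2466750 g(26,-6)=3749460 g(26,-4)=4601610 g(26,-2)=4345965 g(26,0)=2674440
Paths never hitting 2: Σ_s g(26,s) = 20058300
Paths hitting 2: 2^26 - 20058300 = 47050564
P = 47050564/67108864 = 11762641/16777216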